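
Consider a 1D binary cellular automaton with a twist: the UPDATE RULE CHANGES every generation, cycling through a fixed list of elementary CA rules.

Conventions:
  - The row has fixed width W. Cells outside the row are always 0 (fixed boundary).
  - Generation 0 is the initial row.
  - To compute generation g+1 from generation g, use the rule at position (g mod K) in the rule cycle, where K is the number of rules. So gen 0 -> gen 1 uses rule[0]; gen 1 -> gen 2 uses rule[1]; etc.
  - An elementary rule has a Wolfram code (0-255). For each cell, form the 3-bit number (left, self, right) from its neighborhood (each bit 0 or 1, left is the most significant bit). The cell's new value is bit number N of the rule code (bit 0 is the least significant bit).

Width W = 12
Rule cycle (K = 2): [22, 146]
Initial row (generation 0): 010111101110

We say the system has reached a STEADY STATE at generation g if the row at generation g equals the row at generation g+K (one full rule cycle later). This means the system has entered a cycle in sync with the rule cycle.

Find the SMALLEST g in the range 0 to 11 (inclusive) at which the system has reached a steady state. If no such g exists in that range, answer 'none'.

Answer: 6

Derivation:
Gen 0: 010111101110
Gen 1 (rule 22): 110000000001
Gen 2 (rule 146): 001000000010
Gen 3 (rule 22): 011100000111
Gen 4 (rule 146): 101010001010
Gen 5 (rule 22): 101011011011
Gen 6 (rule 146): 000000000000
Gen 7 (rule 22): 000000000000
Gen 8 (rule 146): 000000000000
Gen 9 (rule 22): 000000000000
Gen 10 (rule 146): 000000000000
Gen 11 (rule 22): 000000000000
Gen 12 (rule 146): 000000000000
Gen 13 (rule 22): 000000000000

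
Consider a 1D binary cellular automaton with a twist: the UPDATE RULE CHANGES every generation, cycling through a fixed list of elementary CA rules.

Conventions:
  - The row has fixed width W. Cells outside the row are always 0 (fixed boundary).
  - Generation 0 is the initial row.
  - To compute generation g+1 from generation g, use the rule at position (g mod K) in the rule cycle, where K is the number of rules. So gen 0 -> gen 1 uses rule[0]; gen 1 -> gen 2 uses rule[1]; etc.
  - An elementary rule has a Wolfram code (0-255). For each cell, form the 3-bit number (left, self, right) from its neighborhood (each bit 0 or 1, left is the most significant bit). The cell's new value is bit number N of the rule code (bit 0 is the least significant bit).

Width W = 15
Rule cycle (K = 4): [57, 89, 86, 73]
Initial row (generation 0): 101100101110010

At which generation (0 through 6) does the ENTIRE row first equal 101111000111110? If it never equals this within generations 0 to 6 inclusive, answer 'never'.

Answer: 3

Derivation:
Gen 0: 101100101110010
Gen 1 (rule 57): 011010011001001
Gen 2 (rule 89): 011001011100100
Gen 3 (rule 86): 101111000111110
Gen 4 (rule 73): 001001010100010
Gen 5 (rule 57): 100100101011001
Gen 6 (rule 89): 010010000011100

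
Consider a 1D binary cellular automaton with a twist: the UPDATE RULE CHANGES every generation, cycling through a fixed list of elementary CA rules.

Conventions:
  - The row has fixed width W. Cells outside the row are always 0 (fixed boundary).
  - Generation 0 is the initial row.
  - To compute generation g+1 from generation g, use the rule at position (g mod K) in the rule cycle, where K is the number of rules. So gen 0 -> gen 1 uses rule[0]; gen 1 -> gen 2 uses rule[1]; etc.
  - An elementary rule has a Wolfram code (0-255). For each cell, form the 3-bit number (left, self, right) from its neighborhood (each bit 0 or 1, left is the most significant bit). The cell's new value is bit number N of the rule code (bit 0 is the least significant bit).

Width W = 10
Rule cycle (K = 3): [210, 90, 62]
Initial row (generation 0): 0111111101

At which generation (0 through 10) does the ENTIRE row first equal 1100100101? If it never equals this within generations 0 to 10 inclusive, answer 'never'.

Gen 0: 0111111101
Gen 1 (rule 210): 1011111100
Gen 2 (rule 90): 0010000110
Gen 3 (rule 62): 0111001101
Gen 4 (rule 210): 1011110100
Gen 5 (rule 90): 0010010010
Gen 6 (rule 62): 0111111111
Gen 7 (rule 210): 1011111111
Gen 8 (rule 90): 0010000001
Gen 9 (rule 62): 0111000011
Gen 10 (rule 210): 1011100101

Answer: never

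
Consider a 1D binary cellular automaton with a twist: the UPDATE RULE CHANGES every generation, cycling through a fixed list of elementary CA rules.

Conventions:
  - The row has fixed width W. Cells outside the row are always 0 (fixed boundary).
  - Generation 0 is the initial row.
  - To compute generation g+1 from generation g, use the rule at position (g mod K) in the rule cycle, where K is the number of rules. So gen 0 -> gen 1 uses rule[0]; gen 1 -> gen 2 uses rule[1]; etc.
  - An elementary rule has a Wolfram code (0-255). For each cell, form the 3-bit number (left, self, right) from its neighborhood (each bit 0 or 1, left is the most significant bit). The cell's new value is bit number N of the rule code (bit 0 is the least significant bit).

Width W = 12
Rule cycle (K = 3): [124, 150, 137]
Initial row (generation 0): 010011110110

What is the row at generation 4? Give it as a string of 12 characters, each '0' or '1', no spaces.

Answer: 001111101110

Derivation:
Gen 0: 010011110110
Gen 1 (rule 124): 011010011111
Gen 2 (rule 150): 100011101110
Gen 3 (rule 137): 001011001100
Gen 4 (rule 124): 001111101110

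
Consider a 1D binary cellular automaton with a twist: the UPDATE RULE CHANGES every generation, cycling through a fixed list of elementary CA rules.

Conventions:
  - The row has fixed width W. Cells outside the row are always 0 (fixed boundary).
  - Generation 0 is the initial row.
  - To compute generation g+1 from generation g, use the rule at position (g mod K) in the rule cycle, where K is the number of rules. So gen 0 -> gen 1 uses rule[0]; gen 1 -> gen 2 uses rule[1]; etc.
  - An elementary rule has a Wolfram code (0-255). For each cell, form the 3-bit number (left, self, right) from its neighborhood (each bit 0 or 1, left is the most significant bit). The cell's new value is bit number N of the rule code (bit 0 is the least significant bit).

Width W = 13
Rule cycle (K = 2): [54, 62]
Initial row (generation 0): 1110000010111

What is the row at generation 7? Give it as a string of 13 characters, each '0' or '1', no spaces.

Answer: 0100010100001

Derivation:
Gen 0: 1110000010111
Gen 1 (rule 54): 0001000111000
Gen 2 (rule 62): 0011101100100
Gen 3 (rule 54): 0100010011110
Gen 4 (rule 62): 1110111110001
Gen 5 (rule 54): 0001000001011
Gen 6 (rule 62): 0011100011110
Gen 7 (rule 54): 0100010100001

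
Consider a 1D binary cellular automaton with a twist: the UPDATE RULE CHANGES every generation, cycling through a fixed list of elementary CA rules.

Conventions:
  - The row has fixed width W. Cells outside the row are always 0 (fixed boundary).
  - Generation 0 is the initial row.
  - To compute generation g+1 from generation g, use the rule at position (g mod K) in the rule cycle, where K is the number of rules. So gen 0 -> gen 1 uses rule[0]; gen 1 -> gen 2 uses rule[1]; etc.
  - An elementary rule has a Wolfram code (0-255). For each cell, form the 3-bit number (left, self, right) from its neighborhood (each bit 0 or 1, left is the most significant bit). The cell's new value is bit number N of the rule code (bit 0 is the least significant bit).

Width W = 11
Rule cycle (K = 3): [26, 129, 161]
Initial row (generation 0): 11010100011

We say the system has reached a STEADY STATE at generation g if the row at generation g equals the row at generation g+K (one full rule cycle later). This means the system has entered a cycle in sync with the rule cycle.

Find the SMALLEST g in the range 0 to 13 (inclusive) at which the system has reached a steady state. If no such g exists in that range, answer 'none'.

Answer: none

Derivation:
Gen 0: 11010100011
Gen 1 (rule 26): 10000010110
Gen 2 (rule 129): 00111000000
Gen 3 (rule 161): 10010011111
Gen 4 (rule 26): 01101110000
Gen 5 (rule 129): 00000100111
Gen 6 (rule 161): 11110000010
Gen 7 (rule 26): 10001000101
Gen 8 (rule 129): 00100010000
Gen 9 (rule 161): 10001000111
Gen 10 (rule 26): 01010101100
Gen 11 (rule 129): 00000000001
Gen 12 (rule 161): 11111111100
Gen 13 (rule 26): 10000000010
Gen 14 (rule 129): 00111111000
Gen 15 (rule 161): 10011110011
Gen 16 (rule 26): 01110001110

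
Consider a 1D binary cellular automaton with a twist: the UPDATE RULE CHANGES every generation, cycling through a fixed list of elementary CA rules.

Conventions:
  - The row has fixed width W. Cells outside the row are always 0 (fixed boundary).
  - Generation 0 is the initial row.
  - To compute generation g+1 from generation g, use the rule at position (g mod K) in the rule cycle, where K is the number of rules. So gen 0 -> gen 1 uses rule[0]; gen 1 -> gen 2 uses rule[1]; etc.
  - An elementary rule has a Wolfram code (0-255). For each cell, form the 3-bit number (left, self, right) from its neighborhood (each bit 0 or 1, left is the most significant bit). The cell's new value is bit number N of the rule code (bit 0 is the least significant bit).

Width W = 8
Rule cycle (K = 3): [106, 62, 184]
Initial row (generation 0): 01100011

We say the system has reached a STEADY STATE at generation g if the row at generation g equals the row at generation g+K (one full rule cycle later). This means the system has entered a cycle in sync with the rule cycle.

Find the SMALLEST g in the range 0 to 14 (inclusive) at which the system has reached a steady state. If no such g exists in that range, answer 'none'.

Gen 0: 01100011
Gen 1 (rule 106): 11100111
Gen 2 (rule 62): 10011100
Gen 3 (rule 184): 01011010
Gen 4 (rule 106): 10111100
Gen 5 (rule 62): 11100010
Gen 6 (rule 184): 11010001
Gen 7 (rule 106): 11100010
Gen 8 (rule 62): 10010111
Gen 9 (rule 184): 01001110
Gen 10 (rule 106): 10011010
Gen 11 (rule 62): 11110111
Gen 12 (rule 184): 11101110
Gen 13 (rule 106): 10111010
Gen 14 (rule 62): 11100111
Gen 15 (rule 184): 11010110
Gen 16 (rule 106): 11101110
Gen 17 (rule 62): 10011001

Answer: none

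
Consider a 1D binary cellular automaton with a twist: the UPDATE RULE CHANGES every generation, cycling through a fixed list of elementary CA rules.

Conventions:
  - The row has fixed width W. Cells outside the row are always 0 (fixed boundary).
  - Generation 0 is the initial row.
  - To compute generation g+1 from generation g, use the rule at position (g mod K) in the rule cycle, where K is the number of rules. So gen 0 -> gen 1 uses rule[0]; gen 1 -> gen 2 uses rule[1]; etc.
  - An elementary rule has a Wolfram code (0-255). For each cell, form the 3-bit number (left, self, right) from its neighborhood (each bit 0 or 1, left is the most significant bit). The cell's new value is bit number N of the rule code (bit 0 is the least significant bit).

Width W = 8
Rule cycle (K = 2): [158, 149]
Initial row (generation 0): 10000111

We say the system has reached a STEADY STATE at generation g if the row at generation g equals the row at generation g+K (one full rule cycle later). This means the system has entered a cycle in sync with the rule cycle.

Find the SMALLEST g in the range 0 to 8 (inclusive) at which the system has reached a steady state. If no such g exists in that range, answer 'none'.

Answer: 5

Derivation:
Gen 0: 10000111
Gen 1 (rule 158): 11001110
Gen 2 (rule 149): 00100101
Gen 3 (rule 158): 01111101
Gen 4 (rule 149): 00111001
Gen 5 (rule 158): 01110111
Gen 6 (rule 149): 00100010
Gen 7 (rule 158): 01110111
Gen 8 (rule 149): 00100010
Gen 9 (rule 158): 01110111
Gen 10 (rule 149): 00100010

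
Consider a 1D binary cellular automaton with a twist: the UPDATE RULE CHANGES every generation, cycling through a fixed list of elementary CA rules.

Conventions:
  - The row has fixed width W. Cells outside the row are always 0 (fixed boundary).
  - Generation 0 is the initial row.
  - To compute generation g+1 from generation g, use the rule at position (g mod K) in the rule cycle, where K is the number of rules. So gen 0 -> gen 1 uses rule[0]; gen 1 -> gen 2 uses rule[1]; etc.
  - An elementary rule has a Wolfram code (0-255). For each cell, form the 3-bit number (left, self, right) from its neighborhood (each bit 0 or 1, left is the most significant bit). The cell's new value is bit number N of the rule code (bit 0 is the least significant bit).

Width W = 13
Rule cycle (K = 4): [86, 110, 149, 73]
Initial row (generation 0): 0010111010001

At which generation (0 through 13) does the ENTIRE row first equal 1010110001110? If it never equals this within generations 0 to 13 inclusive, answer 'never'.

Gen 0: 0010111010001
Gen 1 (rule 86): 0110001011011
Gen 2 (rule 110): 1110011111111
Gen 3 (rule 149): 0101001111110
Gen 4 (rule 73): 0000001000010
Gen 5 (rule 86): 0000011100111
Gen 6 (rule 110): 0000110101101
Gen 7 (rule 149): 1110000100001
Gen 8 (rule 73): 1010110001100
Gen 9 (rule 86): 1010011010110
Gen 10 (rule 110): 1110111111110
Gen 11 (rule 149): 0100011111101
Gen 12 (rule 73): 0001010000100
Gen 13 (rule 86): 0011011001110

Answer: never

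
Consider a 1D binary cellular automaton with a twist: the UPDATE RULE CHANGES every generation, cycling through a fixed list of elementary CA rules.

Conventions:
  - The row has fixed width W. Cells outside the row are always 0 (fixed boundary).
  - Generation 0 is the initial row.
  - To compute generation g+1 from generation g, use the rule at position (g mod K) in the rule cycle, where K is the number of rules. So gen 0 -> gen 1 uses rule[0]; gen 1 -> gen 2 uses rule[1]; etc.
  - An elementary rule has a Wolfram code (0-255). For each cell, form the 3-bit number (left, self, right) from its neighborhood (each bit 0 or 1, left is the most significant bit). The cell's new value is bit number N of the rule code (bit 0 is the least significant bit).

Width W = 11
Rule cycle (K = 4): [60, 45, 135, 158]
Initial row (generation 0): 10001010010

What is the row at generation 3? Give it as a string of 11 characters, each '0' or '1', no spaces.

Gen 0: 10001010010
Gen 1 (rule 60): 11001111011
Gen 2 (rule 45): 10001000110
Gen 3 (rule 135): 10111011000

Answer: 10111011000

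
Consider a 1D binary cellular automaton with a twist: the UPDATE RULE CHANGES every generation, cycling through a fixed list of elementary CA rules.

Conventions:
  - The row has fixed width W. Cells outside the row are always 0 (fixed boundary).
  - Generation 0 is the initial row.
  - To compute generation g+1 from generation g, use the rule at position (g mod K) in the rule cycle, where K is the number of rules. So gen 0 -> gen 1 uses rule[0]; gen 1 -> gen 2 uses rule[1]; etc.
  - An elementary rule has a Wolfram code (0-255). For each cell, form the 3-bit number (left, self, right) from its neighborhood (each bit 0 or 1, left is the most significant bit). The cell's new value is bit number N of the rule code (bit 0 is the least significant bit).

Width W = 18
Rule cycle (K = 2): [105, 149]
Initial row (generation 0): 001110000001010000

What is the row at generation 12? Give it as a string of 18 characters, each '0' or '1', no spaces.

Gen 0: 001110000001010000
Gen 1 (rule 105): 101010111100100111
Gen 2 (rule 149): 101010011010110010
Gen 3 (rule 105): 010100011101110000
Gen 4 (rule 149): 010111001000101111
Gen 5 (rule 105): 001101000010011001
Gen 6 (rule 149): 100001111011000101
Gen 7 (rule 105): 001101001111010010
Gen 8 (rule 149): 100001100110011011
Gen 9 (rule 105): 001101100110011111
Gen 10 (rule 149): 100000010001001110
Gen 11 (rule 105): 001111000100001010
Gen 12 (rule 149): 100110110111101011

Answer: 100110110111101011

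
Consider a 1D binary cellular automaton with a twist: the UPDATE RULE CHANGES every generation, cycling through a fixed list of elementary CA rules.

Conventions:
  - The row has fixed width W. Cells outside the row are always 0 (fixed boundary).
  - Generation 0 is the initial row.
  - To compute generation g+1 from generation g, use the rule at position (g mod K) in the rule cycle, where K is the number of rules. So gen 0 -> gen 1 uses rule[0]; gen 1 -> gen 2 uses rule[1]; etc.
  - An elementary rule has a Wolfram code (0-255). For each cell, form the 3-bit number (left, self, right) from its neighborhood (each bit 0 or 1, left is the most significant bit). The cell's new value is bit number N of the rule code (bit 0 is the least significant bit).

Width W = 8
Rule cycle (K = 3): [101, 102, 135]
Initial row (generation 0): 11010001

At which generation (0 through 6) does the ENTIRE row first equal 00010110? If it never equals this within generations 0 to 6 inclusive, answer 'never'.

Answer: 5

Derivation:
Gen 0: 11010001
Gen 1 (rule 101): 01110101
Gen 2 (rule 102): 10011111
Gen 3 (rule 135): 10101110
Gen 4 (rule 101): 11110010
Gen 5 (rule 102): 00010110
Gen 6 (rule 135): 11110000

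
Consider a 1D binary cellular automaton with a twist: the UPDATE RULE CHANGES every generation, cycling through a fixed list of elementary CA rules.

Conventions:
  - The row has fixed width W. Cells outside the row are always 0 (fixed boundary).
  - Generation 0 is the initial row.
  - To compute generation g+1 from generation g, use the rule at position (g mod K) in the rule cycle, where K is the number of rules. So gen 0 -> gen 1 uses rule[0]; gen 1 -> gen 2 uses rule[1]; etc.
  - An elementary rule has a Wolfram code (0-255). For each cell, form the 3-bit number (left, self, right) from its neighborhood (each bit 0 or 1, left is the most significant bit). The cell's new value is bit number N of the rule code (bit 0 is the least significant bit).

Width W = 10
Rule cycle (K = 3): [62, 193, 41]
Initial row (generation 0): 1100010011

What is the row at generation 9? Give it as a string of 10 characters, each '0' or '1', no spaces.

Gen 0: 1100010011
Gen 1 (rule 62): 1010111110
Gen 2 (rule 193): 0000011110
Gen 3 (rule 41): 1111010000
Gen 4 (rule 62): 1000111000
Gen 5 (rule 193): 0010011011
Gen 6 (rule 41): 1000010110
Gen 7 (rule 62): 1100111101
Gen 8 (rule 193): 0100011100
Gen 9 (rule 41): 0001010001

Answer: 0001010001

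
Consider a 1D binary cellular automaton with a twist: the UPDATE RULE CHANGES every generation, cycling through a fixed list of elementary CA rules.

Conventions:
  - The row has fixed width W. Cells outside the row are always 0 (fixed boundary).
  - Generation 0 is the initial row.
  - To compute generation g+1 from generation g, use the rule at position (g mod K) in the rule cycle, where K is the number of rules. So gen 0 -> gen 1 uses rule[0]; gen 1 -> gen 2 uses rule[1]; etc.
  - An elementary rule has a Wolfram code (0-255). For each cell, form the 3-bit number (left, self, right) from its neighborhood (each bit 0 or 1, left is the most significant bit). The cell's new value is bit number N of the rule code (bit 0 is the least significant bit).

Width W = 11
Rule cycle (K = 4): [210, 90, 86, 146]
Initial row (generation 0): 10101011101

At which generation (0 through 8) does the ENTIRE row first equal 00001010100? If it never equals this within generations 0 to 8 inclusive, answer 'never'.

Gen 0: 10101011101
Gen 1 (rule 210): 00000001100
Gen 2 (rule 90): 00000011110
Gen 3 (rule 86): 00000100011
Gen 4 (rule 146): 00001010100
Gen 5 (rule 210): 00010000010
Gen 6 (rule 90): 00101000101
Gen 7 (rule 86): 01101101101
Gen 8 (rule 146): 10000000000

Answer: 4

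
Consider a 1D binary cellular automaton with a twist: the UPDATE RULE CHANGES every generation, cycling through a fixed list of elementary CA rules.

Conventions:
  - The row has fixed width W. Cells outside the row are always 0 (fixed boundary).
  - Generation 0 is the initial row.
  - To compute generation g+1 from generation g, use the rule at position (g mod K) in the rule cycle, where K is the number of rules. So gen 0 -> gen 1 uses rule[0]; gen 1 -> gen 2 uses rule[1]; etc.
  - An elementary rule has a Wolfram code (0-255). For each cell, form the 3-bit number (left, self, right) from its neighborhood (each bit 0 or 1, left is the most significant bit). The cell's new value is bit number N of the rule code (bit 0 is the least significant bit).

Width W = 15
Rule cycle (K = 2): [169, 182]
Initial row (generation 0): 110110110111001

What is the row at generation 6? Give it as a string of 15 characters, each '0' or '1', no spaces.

Answer: 111010101110111

Derivation:
Gen 0: 110110110111001
Gen 1 (rule 169): 101101101110000
Gen 2 (rule 182): 110010010101000
Gen 3 (rule 169): 100000001010011
Gen 4 (rule 182): 110000011111100
Gen 5 (rule 169): 100111011111001
Gen 6 (rule 182): 111010101110111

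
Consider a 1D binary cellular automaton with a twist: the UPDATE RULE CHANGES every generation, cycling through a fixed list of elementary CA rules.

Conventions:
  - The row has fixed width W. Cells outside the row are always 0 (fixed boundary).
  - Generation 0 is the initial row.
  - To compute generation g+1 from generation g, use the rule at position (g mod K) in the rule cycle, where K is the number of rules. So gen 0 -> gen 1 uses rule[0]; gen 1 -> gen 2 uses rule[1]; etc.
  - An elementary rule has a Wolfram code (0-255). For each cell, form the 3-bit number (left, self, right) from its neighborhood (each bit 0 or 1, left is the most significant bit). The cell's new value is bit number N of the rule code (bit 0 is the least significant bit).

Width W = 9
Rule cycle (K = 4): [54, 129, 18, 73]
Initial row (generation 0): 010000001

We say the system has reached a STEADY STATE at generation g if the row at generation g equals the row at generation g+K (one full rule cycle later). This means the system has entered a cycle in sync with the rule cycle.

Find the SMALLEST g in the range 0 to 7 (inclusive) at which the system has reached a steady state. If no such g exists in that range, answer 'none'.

Answer: 7

Derivation:
Gen 0: 010000001
Gen 1 (rule 54): 111000011
Gen 2 (rule 129): 010011000
Gen 3 (rule 18): 101100100
Gen 4 (rule 73): 001100001
Gen 5 (rule 54): 010010011
Gen 6 (rule 129): 000000000
Gen 7 (rule 18): 000000000
Gen 8 (rule 73): 111111111
Gen 9 (rule 54): 000000000
Gen 10 (rule 129): 111111111
Gen 11 (rule 18): 000000000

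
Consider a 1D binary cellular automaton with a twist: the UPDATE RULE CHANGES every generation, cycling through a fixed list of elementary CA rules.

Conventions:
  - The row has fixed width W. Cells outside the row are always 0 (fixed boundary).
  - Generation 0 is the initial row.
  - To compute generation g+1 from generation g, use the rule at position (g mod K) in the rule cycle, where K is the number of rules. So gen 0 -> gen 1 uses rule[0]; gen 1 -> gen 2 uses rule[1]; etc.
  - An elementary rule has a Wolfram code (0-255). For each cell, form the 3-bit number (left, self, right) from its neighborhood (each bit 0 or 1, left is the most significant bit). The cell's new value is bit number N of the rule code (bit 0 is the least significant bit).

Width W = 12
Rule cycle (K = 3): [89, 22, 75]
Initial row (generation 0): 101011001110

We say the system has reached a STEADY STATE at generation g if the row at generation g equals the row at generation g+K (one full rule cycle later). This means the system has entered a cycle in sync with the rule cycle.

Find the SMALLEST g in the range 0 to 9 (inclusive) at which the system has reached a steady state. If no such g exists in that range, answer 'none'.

Gen 0: 101011001110
Gen 1 (rule 89): 000011101011
Gen 2 (rule 22): 000100001000
Gen 3 (rule 75): 111001110011
Gen 4 (rule 89): 101101011011
Gen 5 (rule 22): 100001000000
Gen 6 (rule 75): 001110011111
Gen 7 (rule 89): 101011010001
Gen 8 (rule 22): 101000011011
Gen 9 (rule 75): 000011111011
Gen 10 (rule 89): 111010001011
Gen 11 (rule 22): 000011011000
Gen 12 (rule 75): 111111011011

Answer: none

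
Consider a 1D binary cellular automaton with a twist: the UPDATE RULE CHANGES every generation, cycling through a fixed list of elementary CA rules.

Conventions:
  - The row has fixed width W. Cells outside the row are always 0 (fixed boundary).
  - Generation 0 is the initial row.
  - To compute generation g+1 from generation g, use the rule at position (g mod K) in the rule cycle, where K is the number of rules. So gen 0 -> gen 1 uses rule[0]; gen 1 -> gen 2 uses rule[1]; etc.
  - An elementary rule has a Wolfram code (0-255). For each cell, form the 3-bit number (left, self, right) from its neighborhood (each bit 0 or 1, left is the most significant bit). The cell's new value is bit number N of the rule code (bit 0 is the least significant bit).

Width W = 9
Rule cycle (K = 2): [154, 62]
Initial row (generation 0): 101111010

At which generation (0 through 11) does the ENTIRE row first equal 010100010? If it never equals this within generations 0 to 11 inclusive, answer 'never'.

Answer: never

Derivation:
Gen 0: 101111010
Gen 1 (rule 154): 001110001
Gen 2 (rule 62): 011001011
Gen 3 (rule 154): 110110010
Gen 4 (rule 62): 101101111
Gen 5 (rule 154): 001001110
Gen 6 (rule 62): 011111001
Gen 7 (rule 154): 111110110
Gen 8 (rule 62): 100001101
Gen 9 (rule 154): 010011000
Gen 10 (rule 62): 111110100
Gen 11 (rule 154): 111100010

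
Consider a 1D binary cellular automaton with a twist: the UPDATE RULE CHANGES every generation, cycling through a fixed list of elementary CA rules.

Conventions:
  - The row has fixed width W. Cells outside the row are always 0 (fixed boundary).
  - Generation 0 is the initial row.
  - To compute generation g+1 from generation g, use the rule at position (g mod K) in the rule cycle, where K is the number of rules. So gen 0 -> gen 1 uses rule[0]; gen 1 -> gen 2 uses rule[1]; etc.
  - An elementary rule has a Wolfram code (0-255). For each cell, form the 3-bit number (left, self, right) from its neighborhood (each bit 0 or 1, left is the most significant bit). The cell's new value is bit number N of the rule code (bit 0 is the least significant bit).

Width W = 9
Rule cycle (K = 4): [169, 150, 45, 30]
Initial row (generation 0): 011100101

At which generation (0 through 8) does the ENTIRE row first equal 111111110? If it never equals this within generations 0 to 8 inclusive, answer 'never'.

Gen 0: 011100101
Gen 1 (rule 169): 011000010
Gen 2 (rule 150): 100100111
Gen 3 (rule 45): 100100100
Gen 4 (rule 30): 111111110
Gen 5 (rule 169): 111111100
Gen 6 (rule 150): 011111010
Gen 7 (rule 45): 010000110
Gen 8 (rule 30): 111001101

Answer: 4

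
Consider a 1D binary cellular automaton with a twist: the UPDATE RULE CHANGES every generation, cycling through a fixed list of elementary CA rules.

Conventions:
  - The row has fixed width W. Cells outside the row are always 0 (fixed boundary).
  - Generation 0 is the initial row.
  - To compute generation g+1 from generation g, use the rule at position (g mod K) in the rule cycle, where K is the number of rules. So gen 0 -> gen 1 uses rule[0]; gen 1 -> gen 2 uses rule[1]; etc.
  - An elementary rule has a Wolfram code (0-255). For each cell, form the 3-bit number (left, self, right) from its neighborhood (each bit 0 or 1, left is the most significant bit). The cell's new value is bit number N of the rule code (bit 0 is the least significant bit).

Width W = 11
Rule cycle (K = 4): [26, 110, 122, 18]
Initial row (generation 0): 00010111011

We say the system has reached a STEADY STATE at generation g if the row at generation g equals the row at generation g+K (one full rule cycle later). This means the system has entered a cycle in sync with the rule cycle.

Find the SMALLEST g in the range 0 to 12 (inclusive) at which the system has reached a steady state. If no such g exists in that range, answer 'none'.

Answer: 4

Derivation:
Gen 0: 00010111011
Gen 1 (rule 26): 00100100010
Gen 2 (rule 110): 01101100110
Gen 3 (rule 122): 11111111111
Gen 4 (rule 18): 00000000000
Gen 5 (rule 26): 00000000000
Gen 6 (rule 110): 00000000000
Gen 7 (rule 122): 00000000000
Gen 8 (rule 18): 00000000000
Gen 9 (rule 26): 00000000000
Gen 10 (rule 110): 00000000000
Gen 11 (rule 122): 00000000000
Gen 12 (rule 18): 00000000000
Gen 13 (rule 26): 00000000000
Gen 14 (rule 110): 00000000000
Gen 15 (rule 122): 00000000000
Gen 16 (rule 18): 00000000000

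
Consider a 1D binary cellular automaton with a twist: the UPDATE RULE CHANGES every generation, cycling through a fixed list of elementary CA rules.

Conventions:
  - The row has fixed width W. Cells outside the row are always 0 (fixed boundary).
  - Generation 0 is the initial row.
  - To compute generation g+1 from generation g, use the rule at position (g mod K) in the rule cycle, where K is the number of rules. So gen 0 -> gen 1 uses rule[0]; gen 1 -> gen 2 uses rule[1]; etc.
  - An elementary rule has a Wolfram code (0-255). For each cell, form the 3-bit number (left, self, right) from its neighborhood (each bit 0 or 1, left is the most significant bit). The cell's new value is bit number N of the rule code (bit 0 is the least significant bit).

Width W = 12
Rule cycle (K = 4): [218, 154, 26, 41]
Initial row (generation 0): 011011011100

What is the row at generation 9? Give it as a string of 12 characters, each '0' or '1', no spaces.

Gen 0: 011011011100
Gen 1 (rule 218): 111011011110
Gen 2 (rule 154): 110010011101
Gen 3 (rule 26): 101101110000
Gen 4 (rule 41): 011011000111
Gen 5 (rule 218): 111011101111
Gen 6 (rule 154): 110011001110
Gen 7 (rule 26): 101110111001
Gen 8 (rule 41): 011001100000
Gen 9 (rule 218): 111111110000

Answer: 111111110000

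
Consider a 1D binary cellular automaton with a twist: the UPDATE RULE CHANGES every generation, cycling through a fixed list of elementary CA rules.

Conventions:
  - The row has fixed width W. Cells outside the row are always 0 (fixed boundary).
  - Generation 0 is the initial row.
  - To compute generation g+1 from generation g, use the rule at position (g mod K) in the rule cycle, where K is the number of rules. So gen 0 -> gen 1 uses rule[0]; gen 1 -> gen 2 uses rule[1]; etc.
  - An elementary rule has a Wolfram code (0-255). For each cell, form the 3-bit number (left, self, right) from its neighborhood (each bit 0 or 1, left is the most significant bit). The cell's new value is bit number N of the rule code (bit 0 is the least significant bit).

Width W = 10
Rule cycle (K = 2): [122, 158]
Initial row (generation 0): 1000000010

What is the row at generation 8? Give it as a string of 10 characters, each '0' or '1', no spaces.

Gen 0: 1000000010
Gen 1 (rule 122): 0100000101
Gen 2 (rule 158): 1110001101
Gen 3 (rule 122): 1011011110
Gen 4 (rule 158): 1010011101
Gen 5 (rule 122): 0101110110
Gen 6 (rule 158): 1101100101
Gen 7 (rule 122): 1111111010
Gen 8 (rule 158): 1111110011

Answer: 1111110011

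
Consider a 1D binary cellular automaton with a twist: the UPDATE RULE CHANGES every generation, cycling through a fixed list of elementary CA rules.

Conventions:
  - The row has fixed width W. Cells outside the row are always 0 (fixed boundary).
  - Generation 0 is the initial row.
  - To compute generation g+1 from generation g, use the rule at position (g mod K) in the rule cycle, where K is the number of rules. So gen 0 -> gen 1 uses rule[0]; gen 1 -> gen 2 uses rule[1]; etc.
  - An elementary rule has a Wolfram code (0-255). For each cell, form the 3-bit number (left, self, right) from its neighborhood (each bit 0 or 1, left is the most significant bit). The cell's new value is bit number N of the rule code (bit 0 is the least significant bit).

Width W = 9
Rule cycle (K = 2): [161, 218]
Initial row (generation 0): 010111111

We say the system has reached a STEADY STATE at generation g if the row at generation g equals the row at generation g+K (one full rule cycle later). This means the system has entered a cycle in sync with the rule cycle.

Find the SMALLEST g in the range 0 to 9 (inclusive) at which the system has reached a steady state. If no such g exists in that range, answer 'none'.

Answer: 6

Derivation:
Gen 0: 010111111
Gen 1 (rule 161): 001011110
Gen 2 (rule 218): 010011111
Gen 3 (rule 161): 000001110
Gen 4 (rule 218): 000011111
Gen 5 (rule 161): 111001110
Gen 6 (rule 218): 111111111
Gen 7 (rule 161): 011111110
Gen 8 (rule 218): 111111111
Gen 9 (rule 161): 011111110
Gen 10 (rule 218): 111111111
Gen 11 (rule 161): 011111110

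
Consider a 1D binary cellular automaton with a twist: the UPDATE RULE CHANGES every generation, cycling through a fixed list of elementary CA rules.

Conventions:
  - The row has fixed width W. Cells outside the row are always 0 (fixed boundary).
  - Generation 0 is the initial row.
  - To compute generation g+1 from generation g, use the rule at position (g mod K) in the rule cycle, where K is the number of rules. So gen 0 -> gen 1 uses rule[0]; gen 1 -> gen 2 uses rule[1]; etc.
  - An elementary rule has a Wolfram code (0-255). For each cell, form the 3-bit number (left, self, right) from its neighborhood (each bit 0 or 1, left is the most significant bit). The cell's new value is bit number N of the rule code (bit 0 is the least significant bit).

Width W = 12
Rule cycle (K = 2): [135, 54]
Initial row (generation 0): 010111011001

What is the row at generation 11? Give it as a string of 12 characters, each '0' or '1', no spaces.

Gen 0: 010111011001
Gen 1 (rule 135): 110010000011
Gen 2 (rule 54): 001111000100
Gen 3 (rule 135): 110110011101
Gen 4 (rule 54): 001001100011
Gen 5 (rule 135): 111010001100
Gen 6 (rule 54): 000111010010
Gen 7 (rule 135): 111010010110
Gen 8 (rule 54): 000111111001
Gen 9 (rule 135): 111011110011
Gen 10 (rule 54): 000100001100
Gen 11 (rule 135): 111101110001

Answer: 111101110001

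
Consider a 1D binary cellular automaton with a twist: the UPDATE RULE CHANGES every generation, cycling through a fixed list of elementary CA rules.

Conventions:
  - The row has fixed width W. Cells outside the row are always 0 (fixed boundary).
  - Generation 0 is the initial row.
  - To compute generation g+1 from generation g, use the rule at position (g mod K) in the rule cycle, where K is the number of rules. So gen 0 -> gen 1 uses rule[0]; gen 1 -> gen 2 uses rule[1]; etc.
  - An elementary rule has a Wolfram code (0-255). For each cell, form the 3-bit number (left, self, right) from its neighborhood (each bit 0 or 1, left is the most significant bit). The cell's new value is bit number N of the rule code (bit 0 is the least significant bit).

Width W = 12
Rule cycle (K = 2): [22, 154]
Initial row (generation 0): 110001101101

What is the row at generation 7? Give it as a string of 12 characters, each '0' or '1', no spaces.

Answer: 100011000111

Derivation:
Gen 0: 110001101101
Gen 1 (rule 22): 001010000001
Gen 2 (rule 154): 010001000010
Gen 3 (rule 22): 111011100111
Gen 4 (rule 154): 110011011110
Gen 5 (rule 22): 001100000001
Gen 6 (rule 154): 011010000010
Gen 7 (rule 22): 100011000111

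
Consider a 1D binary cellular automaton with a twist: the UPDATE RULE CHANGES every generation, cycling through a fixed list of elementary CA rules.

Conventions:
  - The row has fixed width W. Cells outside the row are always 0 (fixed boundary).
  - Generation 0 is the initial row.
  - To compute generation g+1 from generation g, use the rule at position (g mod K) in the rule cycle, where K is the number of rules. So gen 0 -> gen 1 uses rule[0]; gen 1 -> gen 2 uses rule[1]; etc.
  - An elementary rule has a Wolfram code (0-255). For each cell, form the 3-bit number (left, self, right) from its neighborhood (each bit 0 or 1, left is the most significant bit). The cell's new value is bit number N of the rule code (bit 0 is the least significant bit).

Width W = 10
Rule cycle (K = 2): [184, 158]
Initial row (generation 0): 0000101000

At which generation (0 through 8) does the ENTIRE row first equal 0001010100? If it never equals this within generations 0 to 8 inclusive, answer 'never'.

Answer: 5

Derivation:
Gen 0: 0000101000
Gen 1 (rule 184): 0000010100
Gen 2 (rule 158): 0000110110
Gen 3 (rule 184): 0000101101
Gen 4 (rule 158): 0001101001
Gen 5 (rule 184): 0001010100
Gen 6 (rule 158): 0011010110
Gen 7 (rule 184): 0010101101
Gen 8 (rule 158): 0110101001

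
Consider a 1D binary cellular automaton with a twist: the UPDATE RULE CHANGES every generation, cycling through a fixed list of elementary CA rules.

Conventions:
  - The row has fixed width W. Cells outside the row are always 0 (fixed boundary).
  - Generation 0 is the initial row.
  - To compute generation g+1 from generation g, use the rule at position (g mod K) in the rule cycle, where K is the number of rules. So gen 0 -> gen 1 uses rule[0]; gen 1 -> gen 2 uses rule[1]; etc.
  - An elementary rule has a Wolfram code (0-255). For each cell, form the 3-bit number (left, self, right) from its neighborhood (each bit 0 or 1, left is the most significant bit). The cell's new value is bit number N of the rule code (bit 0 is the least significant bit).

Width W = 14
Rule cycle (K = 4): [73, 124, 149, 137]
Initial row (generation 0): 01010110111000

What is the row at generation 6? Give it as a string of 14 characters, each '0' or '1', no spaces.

Answer: 11111111000111

Derivation:
Gen 0: 01010110111000
Gen 1 (rule 73): 00000110101011
Gen 2 (rule 124): 00000111111111
Gen 3 (rule 149): 11110011111110
Gen 4 (rule 137): 11100011111100
Gen 5 (rule 73): 10101010000101
Gen 6 (rule 124): 11111111000111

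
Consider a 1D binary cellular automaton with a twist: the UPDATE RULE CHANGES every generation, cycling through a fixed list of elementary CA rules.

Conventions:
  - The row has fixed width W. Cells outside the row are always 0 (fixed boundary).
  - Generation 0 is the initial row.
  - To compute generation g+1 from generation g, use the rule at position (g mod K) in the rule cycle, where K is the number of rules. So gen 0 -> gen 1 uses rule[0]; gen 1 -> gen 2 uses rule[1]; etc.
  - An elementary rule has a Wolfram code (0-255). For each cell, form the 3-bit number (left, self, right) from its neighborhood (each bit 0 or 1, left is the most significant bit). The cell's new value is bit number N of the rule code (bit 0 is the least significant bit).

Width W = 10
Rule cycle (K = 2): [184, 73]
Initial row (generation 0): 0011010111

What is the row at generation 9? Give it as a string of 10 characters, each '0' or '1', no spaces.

Answer: 0010100000

Derivation:
Gen 0: 0011010111
Gen 1 (rule 184): 0010101110
Gen 2 (rule 73): 1000001010
Gen 3 (rule 184): 0100000101
Gen 4 (rule 73): 0001110000
Gen 5 (rule 184): 0001101000
Gen 6 (rule 73): 1101100011
Gen 7 (rule 184): 1011010010
Gen 8 (rule 73): 0011000000
Gen 9 (rule 184): 0010100000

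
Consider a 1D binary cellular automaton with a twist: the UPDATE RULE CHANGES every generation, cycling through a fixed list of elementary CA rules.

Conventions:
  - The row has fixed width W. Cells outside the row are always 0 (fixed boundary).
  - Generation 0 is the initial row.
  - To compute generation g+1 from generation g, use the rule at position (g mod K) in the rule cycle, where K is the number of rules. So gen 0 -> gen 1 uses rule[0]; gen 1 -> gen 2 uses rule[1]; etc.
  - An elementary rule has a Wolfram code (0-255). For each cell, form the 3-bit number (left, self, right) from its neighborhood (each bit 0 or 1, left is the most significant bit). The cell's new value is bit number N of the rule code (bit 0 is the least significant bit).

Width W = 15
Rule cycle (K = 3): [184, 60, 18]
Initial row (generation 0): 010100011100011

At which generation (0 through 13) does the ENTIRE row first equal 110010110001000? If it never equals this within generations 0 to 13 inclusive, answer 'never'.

Answer: never

Derivation:
Gen 0: 010100011100011
Gen 1 (rule 184): 001010011010010
Gen 2 (rule 60): 001111010111011
Gen 3 (rule 18): 010000000000000
Gen 4 (rule 184): 001000000000000
Gen 5 (rule 60): 001100000000000
Gen 6 (rule 18): 010010000000000
Gen 7 (rule 184): 001001000000000
Gen 8 (rule 60): 001101100000000
Gen 9 (rule 18): 010000010000000
Gen 10 (rule 184): 001000001000000
Gen 11 (rule 60): 001100001100000
Gen 12 (rule 18): 010010010010000
Gen 13 (rule 184): 001001001001000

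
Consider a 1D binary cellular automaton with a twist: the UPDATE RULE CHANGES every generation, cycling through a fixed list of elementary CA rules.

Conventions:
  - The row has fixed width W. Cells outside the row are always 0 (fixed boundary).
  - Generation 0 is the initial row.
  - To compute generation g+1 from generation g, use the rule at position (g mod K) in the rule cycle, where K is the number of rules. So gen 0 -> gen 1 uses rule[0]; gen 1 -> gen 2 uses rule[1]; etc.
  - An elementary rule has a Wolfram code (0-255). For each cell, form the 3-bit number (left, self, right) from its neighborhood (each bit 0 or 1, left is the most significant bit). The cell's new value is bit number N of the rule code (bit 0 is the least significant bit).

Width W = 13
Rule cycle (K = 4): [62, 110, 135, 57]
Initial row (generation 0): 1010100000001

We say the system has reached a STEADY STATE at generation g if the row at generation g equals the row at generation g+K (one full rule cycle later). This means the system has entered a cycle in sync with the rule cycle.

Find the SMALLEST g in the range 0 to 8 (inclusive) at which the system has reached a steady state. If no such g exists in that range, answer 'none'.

Gen 0: 1010100000001
Gen 1 (rule 62): 1111110000011
Gen 2 (rule 110): 1000010000111
Gen 3 (rule 135): 1011110111010
Gen 4 (rule 57): 0110001100101
Gen 5 (rule 62): 1101011011111
Gen 6 (rule 110): 1111111110001
Gen 7 (rule 135): 0111111100111
Gen 8 (rule 57): 0100000010100
Gen 9 (rule 62): 1110000111110
Gen 10 (rule 110): 1010001100010
Gen 11 (rule 135): 1010110001110
Gen 12 (rule 57): 0101101101001

Answer: none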